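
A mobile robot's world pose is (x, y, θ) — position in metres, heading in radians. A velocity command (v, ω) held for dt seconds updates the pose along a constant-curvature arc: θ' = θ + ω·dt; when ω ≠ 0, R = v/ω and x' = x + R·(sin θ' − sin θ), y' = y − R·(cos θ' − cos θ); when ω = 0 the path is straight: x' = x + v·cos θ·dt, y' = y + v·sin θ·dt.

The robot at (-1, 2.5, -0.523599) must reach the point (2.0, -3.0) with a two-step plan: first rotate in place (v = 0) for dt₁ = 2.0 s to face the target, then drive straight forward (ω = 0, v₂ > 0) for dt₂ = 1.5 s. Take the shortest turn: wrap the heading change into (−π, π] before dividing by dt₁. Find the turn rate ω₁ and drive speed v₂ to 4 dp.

heading to target = atan2(-3−2.5, 2−-1) = -1.0714
Δθ = wrap(-1.0714 − -0.5236) = -0.5479; ω₁ = Δθ/dt₁ = -0.2739
distance = √((2−-1)² + (-3−2.5)²) = 6.2650; v₂ = distance/dt₂ = 4.1767

ω₁ = -0.2739, v₂ = 4.1767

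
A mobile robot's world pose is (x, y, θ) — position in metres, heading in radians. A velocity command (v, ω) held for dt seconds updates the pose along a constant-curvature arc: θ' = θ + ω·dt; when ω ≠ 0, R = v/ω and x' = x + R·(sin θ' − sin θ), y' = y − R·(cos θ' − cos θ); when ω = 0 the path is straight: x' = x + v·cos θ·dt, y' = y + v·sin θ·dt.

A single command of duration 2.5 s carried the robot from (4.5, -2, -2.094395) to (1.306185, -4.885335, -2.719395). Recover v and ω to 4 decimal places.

Δθ = -2.719395 − -2.094395 = -0.625000
ω = Δθ/dt = -0.625000/2.5 = -0.2500
R = Δx/(sin θ' − sin θ) = -7.0000
v = R·ω = -7.0000·-0.2500 = 1.7500

v = 1.7500, ω = -0.2500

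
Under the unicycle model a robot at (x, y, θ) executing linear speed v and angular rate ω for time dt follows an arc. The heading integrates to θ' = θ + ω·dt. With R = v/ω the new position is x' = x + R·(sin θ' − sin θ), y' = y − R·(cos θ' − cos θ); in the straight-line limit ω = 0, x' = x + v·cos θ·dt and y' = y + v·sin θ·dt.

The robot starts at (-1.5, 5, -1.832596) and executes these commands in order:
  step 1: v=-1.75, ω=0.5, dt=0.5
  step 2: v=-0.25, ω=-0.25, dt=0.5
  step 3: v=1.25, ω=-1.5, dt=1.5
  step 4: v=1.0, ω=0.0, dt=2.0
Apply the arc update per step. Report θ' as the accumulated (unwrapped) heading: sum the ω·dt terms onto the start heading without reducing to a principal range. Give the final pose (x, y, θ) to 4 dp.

(-4.1745, 6.9887, -3.9576)

step 1: θ'=-1.5826 (R=-3.5000) → pose (-1.3810, 5.8646, -1.5826)
step 2: θ'=-1.7076 (R=1.0000) → pose (-1.3717, 5.9891, -1.7076)
step 3: θ'=-3.9576 (R=-0.8333) → pose (-2.8043, 5.5318, -3.9576)
step 4: θ'=-3.9576 (straight) → pose (-4.1745, 6.9887, -3.9576)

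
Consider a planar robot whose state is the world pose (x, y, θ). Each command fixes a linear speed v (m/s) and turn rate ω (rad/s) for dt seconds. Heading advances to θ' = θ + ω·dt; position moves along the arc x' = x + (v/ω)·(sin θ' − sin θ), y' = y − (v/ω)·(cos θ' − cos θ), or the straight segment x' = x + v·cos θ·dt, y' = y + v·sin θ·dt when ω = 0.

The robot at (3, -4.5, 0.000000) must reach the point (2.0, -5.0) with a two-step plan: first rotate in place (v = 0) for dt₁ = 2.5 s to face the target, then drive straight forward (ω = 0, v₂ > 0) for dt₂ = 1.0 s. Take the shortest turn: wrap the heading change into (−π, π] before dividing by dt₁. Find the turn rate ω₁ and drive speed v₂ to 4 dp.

heading to target = atan2(-5−-4.5, 2−3) = -2.6779
Δθ = wrap(-2.6779 − 0.0000) = -2.6779; ω₁ = Δθ/dt₁ = -1.0712
distance = √((2−3)² + (-5−-4.5)²) = 1.1180; v₂ = distance/dt₂ = 1.1180

ω₁ = -1.0712, v₂ = 1.1180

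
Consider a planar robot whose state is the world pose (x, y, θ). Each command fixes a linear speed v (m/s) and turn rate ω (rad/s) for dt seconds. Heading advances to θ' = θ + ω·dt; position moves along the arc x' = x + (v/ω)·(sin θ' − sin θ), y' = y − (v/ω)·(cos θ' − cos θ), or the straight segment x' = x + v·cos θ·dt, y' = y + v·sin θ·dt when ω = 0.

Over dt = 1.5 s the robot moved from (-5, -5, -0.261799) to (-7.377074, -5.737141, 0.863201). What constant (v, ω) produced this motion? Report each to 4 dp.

v = -1.7500, ω = 0.7500

Δθ = 0.863201 − -0.261799 = 1.125000
ω = Δθ/dt = 1.125000/1.5 = 0.7500
R = Δx/(sin θ' − sin θ) = -2.3333
v = R·ω = -2.3333·0.7500 = -1.7500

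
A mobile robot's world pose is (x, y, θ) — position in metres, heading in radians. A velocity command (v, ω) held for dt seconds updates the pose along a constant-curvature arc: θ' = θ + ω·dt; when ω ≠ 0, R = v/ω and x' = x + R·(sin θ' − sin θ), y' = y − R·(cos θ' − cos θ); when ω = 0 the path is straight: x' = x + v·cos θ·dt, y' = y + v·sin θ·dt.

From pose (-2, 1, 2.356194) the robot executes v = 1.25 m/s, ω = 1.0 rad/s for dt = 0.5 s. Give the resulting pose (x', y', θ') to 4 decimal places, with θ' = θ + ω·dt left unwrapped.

θ' = 2.3562 + 1.0·0.5 = 2.8562
R = v/ω = 1.25/1.0 = 1.2500
x' = -2 + 1.2500·(sin 2.8562 − sin 2.3562) = -2.5320
y' = 1 − 1.2500·(cos 2.8562 − cos 2.3562) = 1.3156

(-2.5320, 1.3156, 2.8562)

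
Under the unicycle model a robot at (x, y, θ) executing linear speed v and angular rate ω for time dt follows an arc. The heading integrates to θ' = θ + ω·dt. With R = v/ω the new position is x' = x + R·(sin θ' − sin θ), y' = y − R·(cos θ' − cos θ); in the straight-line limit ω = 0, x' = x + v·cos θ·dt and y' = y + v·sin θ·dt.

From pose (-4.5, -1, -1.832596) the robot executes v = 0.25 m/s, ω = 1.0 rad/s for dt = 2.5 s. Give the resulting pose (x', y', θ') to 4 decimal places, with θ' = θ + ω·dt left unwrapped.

θ' = -1.8326 + 1.0·2.5 = 0.6674
R = v/ω = 0.25/1.0 = 0.2500
x' = -4.5 + 0.2500·(sin 0.6674 − sin -1.8326) = -4.1038
y' = -1 − 0.2500·(cos 0.6674 − cos -1.8326) = -1.2611

(-4.1038, -1.2611, 0.6674)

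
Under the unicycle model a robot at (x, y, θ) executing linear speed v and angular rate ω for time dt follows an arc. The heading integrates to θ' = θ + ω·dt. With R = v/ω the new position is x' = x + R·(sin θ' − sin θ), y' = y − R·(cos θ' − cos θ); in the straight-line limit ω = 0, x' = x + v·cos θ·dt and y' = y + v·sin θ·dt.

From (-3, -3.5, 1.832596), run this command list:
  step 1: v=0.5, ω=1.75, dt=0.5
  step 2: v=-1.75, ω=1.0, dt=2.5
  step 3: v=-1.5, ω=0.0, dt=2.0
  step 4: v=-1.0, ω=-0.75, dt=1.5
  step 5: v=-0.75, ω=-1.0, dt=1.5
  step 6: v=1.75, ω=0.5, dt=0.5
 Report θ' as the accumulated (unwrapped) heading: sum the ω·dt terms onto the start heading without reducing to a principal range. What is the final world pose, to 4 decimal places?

step 1: θ'=2.7076 (R=0.2857) → pose (-3.1558, -3.3147, 2.7076)
step 2: θ'=5.2076 (R=-1.7500) → pose (-0.8802, -0.8953, 5.2076)
step 3: θ'=5.2076 (straight) → pose (-2.3058, 1.7443, 5.2076)
step 4: θ'=4.0826 (R=1.3333) → pose (-2.2102, 3.1632, 4.0826)
step 5: θ'=2.5826 (R=0.7500) → pose (-1.2063, 3.3573, 2.5826)
step 6: θ'=2.8326 (R=3.5000) → pose (-1.9982, 3.7243, 2.8326)

(-1.9982, 3.7243, 2.8326)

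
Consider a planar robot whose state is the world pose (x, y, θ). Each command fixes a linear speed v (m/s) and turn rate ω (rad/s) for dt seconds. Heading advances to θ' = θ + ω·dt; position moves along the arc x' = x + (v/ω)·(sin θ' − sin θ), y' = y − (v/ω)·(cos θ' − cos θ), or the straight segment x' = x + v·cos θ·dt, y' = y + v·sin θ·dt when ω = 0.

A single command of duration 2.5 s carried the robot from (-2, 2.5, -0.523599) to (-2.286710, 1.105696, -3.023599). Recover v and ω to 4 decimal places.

Δθ = -3.023599 − -0.523599 = -2.500000
ω = Δθ/dt = -2.500000/2.5 = -1.0000
R = −Δy/(cos θ' − cos θ) = -0.7500
v = R·ω = -0.7500·-1.0000 = 0.7500

v = 0.7500, ω = -1.0000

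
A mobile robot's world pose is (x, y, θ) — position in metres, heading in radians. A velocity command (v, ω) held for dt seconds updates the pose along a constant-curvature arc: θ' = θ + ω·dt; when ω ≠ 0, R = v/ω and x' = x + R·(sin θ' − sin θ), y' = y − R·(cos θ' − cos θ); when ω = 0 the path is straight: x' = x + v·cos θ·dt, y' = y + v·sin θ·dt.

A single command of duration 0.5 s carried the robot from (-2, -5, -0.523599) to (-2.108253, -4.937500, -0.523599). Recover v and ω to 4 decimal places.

Δθ = -0.523599 − -0.523599 = 0.000000
ω = Δθ/dt = 0.000000/0.5 = 0.0000
ω = 0 → v = (Δx·cos θ + Δy·sin θ)/dt = -0.2500

v = -0.2500, ω = 0.0000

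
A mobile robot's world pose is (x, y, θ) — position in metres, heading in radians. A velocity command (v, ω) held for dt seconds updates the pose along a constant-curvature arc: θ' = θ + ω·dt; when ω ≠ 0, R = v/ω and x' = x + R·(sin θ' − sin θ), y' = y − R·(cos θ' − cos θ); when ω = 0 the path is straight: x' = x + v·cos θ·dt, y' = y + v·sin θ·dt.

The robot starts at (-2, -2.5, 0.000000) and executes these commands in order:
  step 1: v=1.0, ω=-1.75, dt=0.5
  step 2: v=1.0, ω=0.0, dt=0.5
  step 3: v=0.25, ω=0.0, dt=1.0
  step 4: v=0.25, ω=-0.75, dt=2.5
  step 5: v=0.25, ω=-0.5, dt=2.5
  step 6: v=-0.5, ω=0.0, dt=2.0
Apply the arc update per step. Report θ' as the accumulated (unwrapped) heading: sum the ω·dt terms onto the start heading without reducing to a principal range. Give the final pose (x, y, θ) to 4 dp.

step 1: θ'=-0.8750 (R=-0.5714) → pose (-1.5614, -2.7051, -0.8750)
step 2: θ'=-0.8750 (straight) → pose (-1.2409, -3.0889, -0.8750)
step 3: θ'=-0.8750 (straight) → pose (-1.0807, -3.2808, -0.8750)
step 4: θ'=-2.7500 (R=-0.3333) → pose (-1.2093, -3.8026, -2.7500)
step 5: θ'=-4.0000 (R=-0.5000) → pose (-1.7785, -3.6672, -4.0000)
step 6: θ'=-4.0000 (straight) → pose (-1.1249, -4.4240, -4.0000)

(-1.1249, -4.4240, -4.0000)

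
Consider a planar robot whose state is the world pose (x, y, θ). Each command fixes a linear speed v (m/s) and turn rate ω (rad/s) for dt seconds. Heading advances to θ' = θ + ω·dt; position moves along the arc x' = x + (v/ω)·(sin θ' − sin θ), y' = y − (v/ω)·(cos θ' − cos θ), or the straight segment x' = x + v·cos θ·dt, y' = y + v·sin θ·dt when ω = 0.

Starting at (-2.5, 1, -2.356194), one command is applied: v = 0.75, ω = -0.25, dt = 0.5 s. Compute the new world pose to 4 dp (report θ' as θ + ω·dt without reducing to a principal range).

θ' = -2.3562 + -0.25·0.5 = -2.4812
R = v/ω = 0.75/-0.25 = -3.0000
x' = -2.5 + -3.0000·(sin -2.4812 − sin -2.3562) = -2.7810
y' = 1 − -3.0000·(cos -2.4812 − cos -2.3562) = 0.7521

(-2.7810, 0.7521, -2.4812)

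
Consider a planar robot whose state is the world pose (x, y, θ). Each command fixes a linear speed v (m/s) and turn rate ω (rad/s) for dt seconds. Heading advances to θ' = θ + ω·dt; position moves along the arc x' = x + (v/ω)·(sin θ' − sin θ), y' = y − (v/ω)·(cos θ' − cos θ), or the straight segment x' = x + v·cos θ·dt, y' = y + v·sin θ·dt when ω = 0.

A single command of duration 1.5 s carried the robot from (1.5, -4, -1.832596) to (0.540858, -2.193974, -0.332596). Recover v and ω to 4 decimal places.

Δθ = -0.332596 − -1.832596 = 1.500000
ω = Δθ/dt = 1.500000/1.5 = 1.0000
R = −Δy/(cos θ' − cos θ) = -1.5000
v = R·ω = -1.5000·1.0000 = -1.5000

v = -1.5000, ω = 1.0000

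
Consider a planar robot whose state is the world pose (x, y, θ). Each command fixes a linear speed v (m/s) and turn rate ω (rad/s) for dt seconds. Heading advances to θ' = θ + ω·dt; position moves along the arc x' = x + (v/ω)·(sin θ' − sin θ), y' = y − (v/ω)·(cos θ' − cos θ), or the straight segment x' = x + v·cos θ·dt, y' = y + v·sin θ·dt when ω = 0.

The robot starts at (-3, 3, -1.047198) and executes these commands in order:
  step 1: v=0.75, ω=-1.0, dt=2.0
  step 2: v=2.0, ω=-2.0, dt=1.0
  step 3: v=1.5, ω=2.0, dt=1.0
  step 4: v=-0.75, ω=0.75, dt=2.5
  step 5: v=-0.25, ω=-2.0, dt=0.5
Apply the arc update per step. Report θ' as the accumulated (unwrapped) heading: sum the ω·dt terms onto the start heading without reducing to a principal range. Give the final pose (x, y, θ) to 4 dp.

step 1: θ'=-3.0472 (R=-0.7500) → pose (-3.5788, 1.8783, -3.0472)
step 2: θ'=-5.0472 (R=-1.0000) → pose (-4.6176, 3.2025, -5.0472)
step 3: θ'=-3.0472 (R=0.7500) → pose (-5.3966, 4.1956, -3.0472)
step 4: θ'=-1.1722 (R=-1.0000) → pose (-4.5693, 5.5793, -1.1722)
step 5: θ'=-2.1722 (R=0.1250) → pose (-4.5571, 5.6985, -2.1722)

(-4.5571, 5.6985, -2.1722)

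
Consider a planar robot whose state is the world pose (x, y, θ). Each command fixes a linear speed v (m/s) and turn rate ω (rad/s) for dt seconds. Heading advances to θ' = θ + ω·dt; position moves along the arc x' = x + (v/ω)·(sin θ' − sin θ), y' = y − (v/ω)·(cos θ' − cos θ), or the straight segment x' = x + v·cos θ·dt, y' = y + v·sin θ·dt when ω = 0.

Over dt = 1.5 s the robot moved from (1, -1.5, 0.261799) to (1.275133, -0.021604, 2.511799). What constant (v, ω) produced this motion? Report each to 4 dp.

v = 1.2500, ω = 1.5000

Δθ = 2.511799 − 0.261799 = 2.250000
ω = Δθ/dt = 2.250000/1.5 = 1.5000
R = −Δy/(cos θ' − cos θ) = 0.8333
v = R·ω = 0.8333·1.5000 = 1.2500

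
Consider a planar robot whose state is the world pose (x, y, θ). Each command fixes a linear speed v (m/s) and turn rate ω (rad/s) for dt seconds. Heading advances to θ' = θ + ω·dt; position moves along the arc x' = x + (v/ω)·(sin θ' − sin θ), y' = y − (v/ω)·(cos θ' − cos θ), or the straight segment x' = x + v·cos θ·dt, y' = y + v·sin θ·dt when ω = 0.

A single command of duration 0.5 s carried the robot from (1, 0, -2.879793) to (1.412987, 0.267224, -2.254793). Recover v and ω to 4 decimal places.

Δθ = -2.254793 − -2.879793 = 0.625000
ω = Δθ/dt = 0.625000/0.5 = 1.2500
R = Δx/(sin θ' − sin θ) = -0.8000
v = R·ω = -0.8000·1.2500 = -1.0000

v = -1.0000, ω = 1.2500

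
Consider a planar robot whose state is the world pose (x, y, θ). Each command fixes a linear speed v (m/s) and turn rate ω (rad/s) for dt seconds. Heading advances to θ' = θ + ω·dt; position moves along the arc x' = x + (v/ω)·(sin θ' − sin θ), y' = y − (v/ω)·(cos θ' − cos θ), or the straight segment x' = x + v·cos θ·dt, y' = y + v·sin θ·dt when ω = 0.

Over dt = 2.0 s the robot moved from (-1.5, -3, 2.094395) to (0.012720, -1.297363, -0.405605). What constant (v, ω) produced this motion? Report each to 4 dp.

v = 1.5000, ω = -1.2500

Δθ = -0.405605 − 2.094395 = -2.500000
ω = Δθ/dt = -2.500000/2.0 = -1.2500
R = −Δy/(cos θ' − cos θ) = -1.2000
v = R·ω = -1.2000·-1.2500 = 1.5000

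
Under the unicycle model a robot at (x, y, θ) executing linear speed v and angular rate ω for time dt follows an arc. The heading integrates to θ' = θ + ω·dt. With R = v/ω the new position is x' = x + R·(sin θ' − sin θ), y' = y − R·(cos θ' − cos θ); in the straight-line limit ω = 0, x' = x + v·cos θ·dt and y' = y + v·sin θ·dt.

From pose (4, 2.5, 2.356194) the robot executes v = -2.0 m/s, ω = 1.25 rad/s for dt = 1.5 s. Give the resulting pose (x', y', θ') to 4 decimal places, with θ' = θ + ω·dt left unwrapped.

(6.5497, 2.8908, 4.2312)

θ' = 2.3562 + 1.25·1.5 = 4.2312
R = v/ω = -2.0/1.25 = -1.6000
x' = 4 + -1.6000·(sin 4.2312 − sin 2.3562) = 6.5497
y' = 2.5 − -1.6000·(cos 4.2312 − cos 2.3562) = 2.8908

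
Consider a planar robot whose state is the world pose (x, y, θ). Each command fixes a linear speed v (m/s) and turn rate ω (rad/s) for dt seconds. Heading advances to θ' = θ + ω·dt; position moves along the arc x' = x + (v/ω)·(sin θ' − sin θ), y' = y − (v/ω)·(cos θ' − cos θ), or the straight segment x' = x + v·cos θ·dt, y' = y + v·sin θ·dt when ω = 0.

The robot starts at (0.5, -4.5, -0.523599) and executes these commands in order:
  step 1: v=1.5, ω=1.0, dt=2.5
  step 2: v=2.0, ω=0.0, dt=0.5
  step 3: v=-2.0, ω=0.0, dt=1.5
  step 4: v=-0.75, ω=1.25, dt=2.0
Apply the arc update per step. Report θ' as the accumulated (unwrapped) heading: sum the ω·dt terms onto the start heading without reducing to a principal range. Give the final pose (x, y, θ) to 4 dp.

step 1: θ'=1.9764 (R=1.5000) → pose (2.6283, -2.6091, 1.9764)
step 2: θ'=1.9764 (straight) → pose (2.2337, -1.6902, 1.9764)
step 3: θ'=1.9764 (straight) → pose (3.4174, -4.4468, 1.9764)
step 4: θ'=4.4764 (R=-0.6000) → pose (4.5521, -4.3504, 4.4764)

(4.5521, -4.3504, 4.4764)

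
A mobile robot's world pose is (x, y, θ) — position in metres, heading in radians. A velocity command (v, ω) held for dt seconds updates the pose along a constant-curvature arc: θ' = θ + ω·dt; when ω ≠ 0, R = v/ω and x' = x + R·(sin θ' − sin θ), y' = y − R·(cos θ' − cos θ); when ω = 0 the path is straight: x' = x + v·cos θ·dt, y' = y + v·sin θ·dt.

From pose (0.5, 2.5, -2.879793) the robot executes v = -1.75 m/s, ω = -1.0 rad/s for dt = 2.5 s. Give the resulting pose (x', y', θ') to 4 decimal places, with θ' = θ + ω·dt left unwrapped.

(2.3274, -0.2735, -5.3798)

θ' = -2.8798 + -1.0·2.5 = -5.3798
R = v/ω = -1.75/-1.0 = 1.7500
x' = 0.5 + 1.7500·(sin -5.3798 − sin -2.8798) = 2.3274
y' = 2.5 − 1.7500·(cos -5.3798 − cos -2.8798) = -0.2735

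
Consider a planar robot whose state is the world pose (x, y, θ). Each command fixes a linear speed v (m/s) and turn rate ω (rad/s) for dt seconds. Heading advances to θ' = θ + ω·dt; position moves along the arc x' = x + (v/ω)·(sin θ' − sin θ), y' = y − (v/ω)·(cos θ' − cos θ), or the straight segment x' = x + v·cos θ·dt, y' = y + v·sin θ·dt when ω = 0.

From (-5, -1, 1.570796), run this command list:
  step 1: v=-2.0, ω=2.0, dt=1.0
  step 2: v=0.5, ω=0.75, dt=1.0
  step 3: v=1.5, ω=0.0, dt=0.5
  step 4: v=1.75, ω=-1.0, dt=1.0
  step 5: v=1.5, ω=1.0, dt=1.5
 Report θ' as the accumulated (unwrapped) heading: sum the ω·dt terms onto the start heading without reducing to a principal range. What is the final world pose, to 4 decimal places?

step 1: θ'=3.5708 (R=-1.0000) → pose (-3.5839, -1.9093, 3.5708)
step 2: θ'=4.3208 (R=0.6667) → pose (-3.9226, -2.2611, 4.3208)
step 3: θ'=4.3208 (straight) → pose (-4.2089, -2.9543, 4.3208)
step 4: θ'=3.3208 (R=-1.7500) → pose (-5.5145, -4.0084, 3.3208)
step 5: θ'=4.8208 (R=1.5000) → pose (-6.7383, -5.6466, 4.8208)

(-6.7383, -5.6466, 4.8208)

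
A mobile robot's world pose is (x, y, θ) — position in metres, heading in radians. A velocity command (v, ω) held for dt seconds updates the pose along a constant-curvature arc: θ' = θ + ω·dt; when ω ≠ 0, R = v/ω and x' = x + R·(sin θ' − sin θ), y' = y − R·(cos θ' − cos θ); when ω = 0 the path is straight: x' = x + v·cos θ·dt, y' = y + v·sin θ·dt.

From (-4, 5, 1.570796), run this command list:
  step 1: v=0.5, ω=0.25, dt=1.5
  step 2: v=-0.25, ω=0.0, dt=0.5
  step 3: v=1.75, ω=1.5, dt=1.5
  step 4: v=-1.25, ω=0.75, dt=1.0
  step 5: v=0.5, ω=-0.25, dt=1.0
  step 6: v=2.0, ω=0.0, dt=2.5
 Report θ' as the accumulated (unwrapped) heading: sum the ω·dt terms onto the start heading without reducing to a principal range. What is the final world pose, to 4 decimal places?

step 1: θ'=1.9458 (R=2.0000) → pose (-4.1390, 5.7325, 1.9458)
step 2: θ'=1.9458 (straight) → pose (-4.0932, 5.6162, 1.9458)
step 3: θ'=4.1958 (R=1.1667) → pose (-6.1932, 5.7652, 4.1958)
step 4: θ'=4.9458 (R=-1.6667) → pose (-6.0209, 6.9738, 4.9458)
step 5: θ'=4.6958 (R=-2.0000) → pose (-5.9670, 6.4781, 4.6958)
step 6: θ'=4.6958 (straight) → pose (-6.0499, 1.4788, 4.6958)

(-6.0499, 1.4788, 4.6958)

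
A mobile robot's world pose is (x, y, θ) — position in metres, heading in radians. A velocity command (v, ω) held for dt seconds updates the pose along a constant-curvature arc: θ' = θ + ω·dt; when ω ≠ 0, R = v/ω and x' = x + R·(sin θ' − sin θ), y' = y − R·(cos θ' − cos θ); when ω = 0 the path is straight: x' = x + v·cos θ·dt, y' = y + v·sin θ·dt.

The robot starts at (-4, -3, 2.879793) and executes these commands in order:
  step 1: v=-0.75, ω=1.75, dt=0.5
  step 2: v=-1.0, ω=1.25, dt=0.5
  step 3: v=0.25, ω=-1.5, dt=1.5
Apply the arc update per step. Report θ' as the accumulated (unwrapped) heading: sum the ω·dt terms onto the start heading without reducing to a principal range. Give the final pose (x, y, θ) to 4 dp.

step 1: θ'=3.7548 (R=-0.4286) → pose (-3.6424, -2.9365, 3.7548)
step 2: θ'=4.3798 (R=-0.8000) → pose (-3.3467, -2.5435, 4.3798)
step 3: θ'=2.1298 (R=-0.1667) → pose (-3.6455, -2.5774, 2.1298)

(-3.6455, -2.5774, 2.1298)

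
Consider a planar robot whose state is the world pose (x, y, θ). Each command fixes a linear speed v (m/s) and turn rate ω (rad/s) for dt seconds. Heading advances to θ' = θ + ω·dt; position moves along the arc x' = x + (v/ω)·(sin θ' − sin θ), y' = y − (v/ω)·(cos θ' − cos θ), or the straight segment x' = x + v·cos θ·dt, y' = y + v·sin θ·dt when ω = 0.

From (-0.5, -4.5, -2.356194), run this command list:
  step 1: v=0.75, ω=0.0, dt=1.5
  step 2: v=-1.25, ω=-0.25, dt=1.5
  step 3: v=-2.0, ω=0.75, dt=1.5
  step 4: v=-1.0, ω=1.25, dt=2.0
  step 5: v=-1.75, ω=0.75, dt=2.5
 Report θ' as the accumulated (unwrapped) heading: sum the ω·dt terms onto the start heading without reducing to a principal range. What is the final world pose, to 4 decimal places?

step 1: θ'=-2.3562 (straight) → pose (-1.2955, -5.2955, -2.3562)
step 2: θ'=-2.7312 (R=5.0000) → pose (0.2452, -4.2462, -2.7312)
step 3: θ'=-1.6062 (R=-2.6667) → pose (1.8462, -1.8954, -1.6062)
step 4: θ'=0.8938 (R=-0.8000) → pose (0.4232, -1.3659, 0.8938)
step 5: θ'=2.7688 (R=-2.3333) → pose (1.3921, -5.0007, 2.7688)

(1.3921, -5.0007, 2.7688)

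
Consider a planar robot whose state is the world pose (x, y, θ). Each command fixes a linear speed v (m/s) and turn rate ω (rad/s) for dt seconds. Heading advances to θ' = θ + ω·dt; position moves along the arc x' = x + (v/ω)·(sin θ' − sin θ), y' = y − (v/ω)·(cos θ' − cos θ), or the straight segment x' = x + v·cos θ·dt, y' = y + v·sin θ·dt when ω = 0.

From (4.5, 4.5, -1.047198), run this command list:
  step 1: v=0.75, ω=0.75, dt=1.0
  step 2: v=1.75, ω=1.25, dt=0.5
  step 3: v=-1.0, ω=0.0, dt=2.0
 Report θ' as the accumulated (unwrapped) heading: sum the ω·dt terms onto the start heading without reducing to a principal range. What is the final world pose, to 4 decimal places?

(4.0404, 3.4131, 0.3278)

step 1: θ'=-0.2972 (R=1.0000) → pose (5.0732, 4.0438, -0.2972)
step 2: θ'=0.3278 (R=1.4000) → pose (5.9339, 4.0570, 0.3278)
step 3: θ'=0.3278 (straight) → pose (4.0404, 3.4131, 0.3278)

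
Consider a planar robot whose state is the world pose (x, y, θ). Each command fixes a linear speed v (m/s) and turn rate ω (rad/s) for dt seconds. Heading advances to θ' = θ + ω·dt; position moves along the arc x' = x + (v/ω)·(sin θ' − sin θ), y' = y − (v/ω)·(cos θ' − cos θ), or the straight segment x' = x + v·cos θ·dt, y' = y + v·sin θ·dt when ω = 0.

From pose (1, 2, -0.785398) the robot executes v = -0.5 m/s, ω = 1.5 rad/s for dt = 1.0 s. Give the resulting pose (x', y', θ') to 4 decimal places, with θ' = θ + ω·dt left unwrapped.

θ' = -0.7854 + 1.5·1.0 = 0.7146
R = v/ω = -0.5/1.5 = -0.3333
x' = 1 + -0.3333·(sin 0.7146 − sin -0.7854) = 0.5459
y' = 2 − -0.3333·(cos 0.7146 − cos -0.7854) = 2.0161

(0.5459, 2.0161, 0.7146)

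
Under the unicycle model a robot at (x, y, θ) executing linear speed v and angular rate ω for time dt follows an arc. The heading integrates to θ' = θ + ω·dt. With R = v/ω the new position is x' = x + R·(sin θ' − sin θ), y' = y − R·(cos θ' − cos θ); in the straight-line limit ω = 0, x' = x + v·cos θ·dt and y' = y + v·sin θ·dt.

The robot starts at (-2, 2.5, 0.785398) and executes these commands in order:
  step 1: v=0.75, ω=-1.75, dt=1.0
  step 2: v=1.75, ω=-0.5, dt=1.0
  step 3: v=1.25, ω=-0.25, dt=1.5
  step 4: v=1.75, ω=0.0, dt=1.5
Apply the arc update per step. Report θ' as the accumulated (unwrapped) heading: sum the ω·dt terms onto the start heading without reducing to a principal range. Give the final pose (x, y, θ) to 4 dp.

(-1.5894, -3.5706, -1.8396)

step 1: θ'=-0.9646 (R=-0.4286) → pose (-1.3447, 2.4411, -0.9646)
step 2: θ'=-1.4646 (R=-3.5000) → pose (-0.7408, 0.8180, -1.4646)
step 3: θ'=-1.8396 (R=-5.0000) → pose (-0.8922, -1.0399, -1.8396)
step 4: θ'=-1.8396 (straight) → pose (-1.5894, -3.5706, -1.8396)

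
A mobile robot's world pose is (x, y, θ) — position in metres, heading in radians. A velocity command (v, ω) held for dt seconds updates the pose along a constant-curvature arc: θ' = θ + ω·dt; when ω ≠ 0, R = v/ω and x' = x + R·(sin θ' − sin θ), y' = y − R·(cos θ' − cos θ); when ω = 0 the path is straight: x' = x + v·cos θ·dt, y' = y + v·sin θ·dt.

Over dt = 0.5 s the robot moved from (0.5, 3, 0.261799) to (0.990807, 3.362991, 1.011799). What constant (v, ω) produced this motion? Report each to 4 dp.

Δθ = 1.011799 − 0.261799 = 0.750000
ω = Δθ/dt = 0.750000/0.5 = 1.5000
R = Δx/(sin θ' − sin θ) = 0.8333
v = R·ω = 0.8333·1.5000 = 1.2500

v = 1.2500, ω = 1.5000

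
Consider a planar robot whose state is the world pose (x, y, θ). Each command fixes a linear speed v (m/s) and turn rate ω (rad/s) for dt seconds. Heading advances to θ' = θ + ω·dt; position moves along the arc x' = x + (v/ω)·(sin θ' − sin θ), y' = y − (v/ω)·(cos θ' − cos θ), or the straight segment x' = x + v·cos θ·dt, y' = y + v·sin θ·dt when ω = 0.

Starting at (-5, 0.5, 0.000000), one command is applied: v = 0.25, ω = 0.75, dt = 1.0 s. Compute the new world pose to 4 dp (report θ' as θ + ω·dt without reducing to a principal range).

θ' = 0.0000 + 0.75·1.0 = 0.7500
R = v/ω = 0.25/0.75 = 0.3333
x' = -5 + 0.3333·(sin 0.7500 − sin 0.0000) = -4.7728
y' = 0.5 − 0.3333·(cos 0.7500 − cos 0.0000) = 0.5894

(-4.7728, 0.5894, 0.7500)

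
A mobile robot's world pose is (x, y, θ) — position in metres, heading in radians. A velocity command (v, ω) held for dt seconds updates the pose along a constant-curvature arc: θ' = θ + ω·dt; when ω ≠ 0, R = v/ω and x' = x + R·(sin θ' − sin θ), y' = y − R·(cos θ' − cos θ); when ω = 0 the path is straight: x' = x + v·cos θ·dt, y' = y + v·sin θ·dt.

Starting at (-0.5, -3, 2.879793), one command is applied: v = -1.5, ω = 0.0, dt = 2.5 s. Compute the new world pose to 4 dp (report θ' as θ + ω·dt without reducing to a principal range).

θ' = 2.8798 + 0.0·2.5 = 2.8798
ω = 0 → straight: x' = -0.5 + -1.5·cos(2.8798)·2.5 = 3.1222
y' = -3 + -1.5·sin(2.8798)·2.5 = -3.9706

(3.1222, -3.9706, 2.8798)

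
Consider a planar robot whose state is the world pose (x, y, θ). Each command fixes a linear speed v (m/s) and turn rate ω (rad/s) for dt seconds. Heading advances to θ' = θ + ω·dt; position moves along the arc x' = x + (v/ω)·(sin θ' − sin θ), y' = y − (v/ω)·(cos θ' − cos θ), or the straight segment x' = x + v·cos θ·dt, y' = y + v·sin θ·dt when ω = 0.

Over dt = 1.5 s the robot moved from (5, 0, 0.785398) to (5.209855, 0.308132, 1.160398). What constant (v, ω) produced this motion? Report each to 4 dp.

v = 0.2500, ω = 0.2500

Δθ = 1.160398 − 0.785398 = 0.375000
ω = Δθ/dt = 0.375000/1.5 = 0.2500
R = −Δy/(cos θ' − cos θ) = 1.0000
v = R·ω = 1.0000·0.2500 = 0.2500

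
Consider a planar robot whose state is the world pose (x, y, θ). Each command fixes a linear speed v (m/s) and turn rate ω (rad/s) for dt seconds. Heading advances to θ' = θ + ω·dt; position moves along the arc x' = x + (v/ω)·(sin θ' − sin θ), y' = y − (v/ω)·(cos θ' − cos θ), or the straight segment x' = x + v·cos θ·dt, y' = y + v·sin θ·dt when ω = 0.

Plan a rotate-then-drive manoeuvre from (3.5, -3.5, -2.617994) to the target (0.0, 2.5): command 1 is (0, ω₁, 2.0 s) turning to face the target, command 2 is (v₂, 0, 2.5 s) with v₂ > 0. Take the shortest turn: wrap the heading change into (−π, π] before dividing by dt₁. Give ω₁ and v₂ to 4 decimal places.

ω₁ = -0.7832, v₂ = 2.7785

heading to target = atan2(2.5−-3.5, 0−3.5) = 2.0989
Δθ = wrap(2.0989 − -2.6180) = -1.5663; ω₁ = Δθ/dt₁ = -0.7832
distance = √((0−3.5)² + (2.5−-3.5)²) = 6.9462; v₂ = distance/dt₂ = 2.7785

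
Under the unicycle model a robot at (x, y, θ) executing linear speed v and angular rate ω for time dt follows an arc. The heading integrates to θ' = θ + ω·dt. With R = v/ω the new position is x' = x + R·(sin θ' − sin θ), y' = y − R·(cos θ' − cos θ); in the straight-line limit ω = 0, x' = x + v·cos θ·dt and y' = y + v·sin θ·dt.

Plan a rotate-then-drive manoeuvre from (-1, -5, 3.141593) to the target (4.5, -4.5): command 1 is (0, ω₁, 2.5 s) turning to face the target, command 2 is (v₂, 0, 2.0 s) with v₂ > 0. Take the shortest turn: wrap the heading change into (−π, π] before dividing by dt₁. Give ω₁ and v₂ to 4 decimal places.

ω₁ = -1.2204, v₂ = 2.7613

heading to target = atan2(-4.5−-5, 4.5−-1) = 0.0907
Δθ = wrap(0.0907 − 3.1416) = -3.0509; ω₁ = Δθ/dt₁ = -1.2204
distance = √((4.5−-1)² + (-4.5−-5)²) = 5.5227; v₂ = distance/dt₂ = 2.7613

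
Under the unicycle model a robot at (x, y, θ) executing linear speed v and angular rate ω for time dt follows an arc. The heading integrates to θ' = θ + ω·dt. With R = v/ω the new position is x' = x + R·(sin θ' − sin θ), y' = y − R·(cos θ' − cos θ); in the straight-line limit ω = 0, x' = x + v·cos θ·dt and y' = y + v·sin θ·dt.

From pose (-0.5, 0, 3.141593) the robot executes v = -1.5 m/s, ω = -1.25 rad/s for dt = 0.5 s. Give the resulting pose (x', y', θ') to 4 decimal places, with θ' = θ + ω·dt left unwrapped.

θ' = 3.1416 + -1.25·0.5 = 2.5166
R = v/ω = -1.5/-1.25 = 1.2000
x' = -0.5 + 1.2000·(sin 2.5166 − sin 3.1416) = 0.2021
y' = 0 − 1.2000·(cos 2.5166 − cos 3.1416) = -0.2268

(0.2021, -0.2268, 2.5166)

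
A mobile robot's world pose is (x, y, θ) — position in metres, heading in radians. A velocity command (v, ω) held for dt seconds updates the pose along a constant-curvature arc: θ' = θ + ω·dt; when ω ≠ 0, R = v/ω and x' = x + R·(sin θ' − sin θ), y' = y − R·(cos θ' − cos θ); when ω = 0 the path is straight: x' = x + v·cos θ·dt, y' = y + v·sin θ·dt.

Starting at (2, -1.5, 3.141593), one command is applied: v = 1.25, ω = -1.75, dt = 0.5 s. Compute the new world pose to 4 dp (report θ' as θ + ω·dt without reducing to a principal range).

(1.4518, -1.2436, 2.2666)

θ' = 3.1416 + -1.75·0.5 = 2.2666
R = v/ω = 1.25/-1.75 = -0.7143
x' = 2 + -0.7143·(sin 2.2666 − sin 3.1416) = 1.4518
y' = -1.5 − -0.7143·(cos 2.2666 − cos 3.1416) = -1.2436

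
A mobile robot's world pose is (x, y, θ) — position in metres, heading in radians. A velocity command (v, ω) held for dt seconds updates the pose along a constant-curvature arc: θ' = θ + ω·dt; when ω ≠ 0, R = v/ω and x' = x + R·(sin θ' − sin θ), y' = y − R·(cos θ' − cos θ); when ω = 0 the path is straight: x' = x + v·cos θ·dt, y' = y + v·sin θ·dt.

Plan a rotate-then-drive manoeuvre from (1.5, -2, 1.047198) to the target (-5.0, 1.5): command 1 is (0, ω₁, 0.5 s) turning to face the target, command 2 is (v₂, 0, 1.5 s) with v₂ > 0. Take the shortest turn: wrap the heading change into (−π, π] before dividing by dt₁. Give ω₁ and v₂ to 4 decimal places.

ω₁ = 3.2009, v₂ = 4.9216

heading to target = atan2(1.5−-2, -5−1.5) = 2.6477
Δθ = wrap(2.6477 − 1.0472) = 1.6005; ω₁ = Δθ/dt₁ = 3.2009
distance = √((-5−1.5)² + (1.5−-2)²) = 7.3824; v₂ = distance/dt₂ = 4.9216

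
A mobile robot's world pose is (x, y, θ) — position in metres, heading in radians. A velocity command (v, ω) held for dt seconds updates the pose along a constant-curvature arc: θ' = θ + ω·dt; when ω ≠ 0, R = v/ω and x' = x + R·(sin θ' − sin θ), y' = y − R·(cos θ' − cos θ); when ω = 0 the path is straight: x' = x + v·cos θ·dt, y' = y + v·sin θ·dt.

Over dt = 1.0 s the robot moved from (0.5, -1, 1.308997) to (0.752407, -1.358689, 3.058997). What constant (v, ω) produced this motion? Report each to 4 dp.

v = -0.5000, ω = 1.7500

Δθ = 3.058997 − 1.308997 = 1.750000
ω = Δθ/dt = 1.750000/1.0 = 1.7500
R = −Δy/(cos θ' − cos θ) = -0.2857
v = R·ω = -0.2857·1.7500 = -0.5000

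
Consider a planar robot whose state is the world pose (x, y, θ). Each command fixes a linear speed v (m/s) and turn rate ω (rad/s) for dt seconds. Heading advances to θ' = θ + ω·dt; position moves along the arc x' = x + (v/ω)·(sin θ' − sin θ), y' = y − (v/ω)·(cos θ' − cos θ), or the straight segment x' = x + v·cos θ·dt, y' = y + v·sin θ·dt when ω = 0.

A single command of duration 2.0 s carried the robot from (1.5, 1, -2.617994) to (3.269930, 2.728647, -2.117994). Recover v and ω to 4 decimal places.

v = -1.2500, ω = 0.2500

Δθ = -2.117994 − -2.617994 = 0.500000
ω = Δθ/dt = 0.500000/2.0 = 0.2500
R = Δx/(sin θ' − sin θ) = -5.0000
v = R·ω = -5.0000·0.2500 = -1.2500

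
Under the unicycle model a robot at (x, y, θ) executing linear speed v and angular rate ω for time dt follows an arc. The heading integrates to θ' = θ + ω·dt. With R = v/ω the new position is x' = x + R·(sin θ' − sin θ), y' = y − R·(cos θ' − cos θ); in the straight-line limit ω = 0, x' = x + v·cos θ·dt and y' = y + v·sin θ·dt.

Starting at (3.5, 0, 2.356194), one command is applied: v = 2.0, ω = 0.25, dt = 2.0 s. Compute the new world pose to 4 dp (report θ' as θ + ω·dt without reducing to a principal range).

(0.0955, 2.0195, 2.8562)

θ' = 2.3562 + 0.25·2.0 = 2.8562
R = v/ω = 2.0/0.25 = 8.0000
x' = 3.5 + 8.0000·(sin 2.8562 − sin 2.3562) = 0.0955
y' = 0 − 8.0000·(cos 2.8562 − cos 2.3562) = 2.0195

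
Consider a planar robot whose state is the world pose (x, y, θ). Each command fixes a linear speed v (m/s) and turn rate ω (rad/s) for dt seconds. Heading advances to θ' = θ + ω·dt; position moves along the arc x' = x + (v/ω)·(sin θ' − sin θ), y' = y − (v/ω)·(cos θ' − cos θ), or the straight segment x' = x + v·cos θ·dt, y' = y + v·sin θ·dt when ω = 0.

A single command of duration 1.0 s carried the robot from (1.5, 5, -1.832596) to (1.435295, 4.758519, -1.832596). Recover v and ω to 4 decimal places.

Δθ = -1.832596 − -1.832596 = 0.000000
ω = Δθ/dt = 0.000000/1.0 = 0.0000
ω = 0 → v = (Δx·cos θ + Δy·sin θ)/dt = 0.2500

v = 0.2500, ω = 0.0000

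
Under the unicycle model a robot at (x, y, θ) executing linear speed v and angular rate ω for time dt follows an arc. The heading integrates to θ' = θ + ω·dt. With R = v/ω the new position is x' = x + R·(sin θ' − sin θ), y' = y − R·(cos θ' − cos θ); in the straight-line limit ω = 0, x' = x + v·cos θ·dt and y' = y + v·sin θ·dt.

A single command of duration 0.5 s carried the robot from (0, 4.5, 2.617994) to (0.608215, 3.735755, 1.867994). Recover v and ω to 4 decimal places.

v = -2.0000, ω = -1.5000

Δθ = 1.867994 − 2.617994 = -0.750000
ω = Δθ/dt = -0.750000/0.5 = -1.5000
R = −Δy/(cos θ' − cos θ) = 1.3333
v = R·ω = 1.3333·-1.5000 = -2.0000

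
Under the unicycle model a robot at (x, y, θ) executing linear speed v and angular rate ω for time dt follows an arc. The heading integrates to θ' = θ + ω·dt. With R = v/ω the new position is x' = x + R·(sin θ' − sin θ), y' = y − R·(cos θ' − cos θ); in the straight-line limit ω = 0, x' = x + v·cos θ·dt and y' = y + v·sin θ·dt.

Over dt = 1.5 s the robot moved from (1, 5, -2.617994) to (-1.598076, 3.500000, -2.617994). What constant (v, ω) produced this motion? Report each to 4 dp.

Δθ = -2.617994 − -2.617994 = 0.000000
ω = Δθ/dt = 0.000000/1.5 = 0.0000
ω = 0 → v = (Δx·cos θ + Δy·sin θ)/dt = 2.0000

v = 2.0000, ω = 0.0000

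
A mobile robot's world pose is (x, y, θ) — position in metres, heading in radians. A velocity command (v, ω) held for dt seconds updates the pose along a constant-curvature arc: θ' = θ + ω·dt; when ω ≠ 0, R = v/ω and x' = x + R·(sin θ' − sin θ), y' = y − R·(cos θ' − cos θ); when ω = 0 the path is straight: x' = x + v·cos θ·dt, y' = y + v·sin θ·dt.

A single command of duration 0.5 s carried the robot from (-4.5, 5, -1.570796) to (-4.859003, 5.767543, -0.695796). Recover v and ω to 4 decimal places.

Δθ = -0.695796 − -1.570796 = 0.875000
ω = Δθ/dt = 0.875000/0.5 = 1.7500
R = −Δy/(cos θ' − cos θ) = -1.0000
v = R·ω = -1.0000·1.7500 = -1.7500

v = -1.7500, ω = 1.7500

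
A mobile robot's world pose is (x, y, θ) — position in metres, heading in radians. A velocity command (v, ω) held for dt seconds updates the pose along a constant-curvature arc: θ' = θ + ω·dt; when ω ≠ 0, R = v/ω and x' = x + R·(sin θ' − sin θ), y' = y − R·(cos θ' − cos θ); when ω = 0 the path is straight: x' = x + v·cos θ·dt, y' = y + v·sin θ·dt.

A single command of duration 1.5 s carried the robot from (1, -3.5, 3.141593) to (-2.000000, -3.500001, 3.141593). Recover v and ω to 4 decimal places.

Δθ = 3.141593 − 3.141593 = 0.000000
ω = Δθ/dt = 0.000000/1.5 = 0.0000
ω = 0 → v = (Δx·cos θ + Δy·sin θ)/dt = 2.0000

v = 2.0000, ω = 0.0000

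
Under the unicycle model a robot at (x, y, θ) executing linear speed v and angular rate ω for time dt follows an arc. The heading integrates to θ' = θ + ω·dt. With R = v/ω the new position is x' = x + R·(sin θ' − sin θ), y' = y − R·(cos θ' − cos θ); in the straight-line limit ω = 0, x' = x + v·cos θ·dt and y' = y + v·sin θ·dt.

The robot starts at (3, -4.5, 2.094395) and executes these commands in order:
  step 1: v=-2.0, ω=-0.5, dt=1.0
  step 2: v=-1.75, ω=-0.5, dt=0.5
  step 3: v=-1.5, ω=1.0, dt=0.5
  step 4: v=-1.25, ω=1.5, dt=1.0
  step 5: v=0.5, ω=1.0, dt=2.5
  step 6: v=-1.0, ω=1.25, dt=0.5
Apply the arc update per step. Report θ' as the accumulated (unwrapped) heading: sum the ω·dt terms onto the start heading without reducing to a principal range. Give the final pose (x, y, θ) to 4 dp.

step 1: θ'=1.5944 (R=4.0000) → pose (3.5348, -6.4056, 1.5944)
step 2: θ'=1.3444 (R=3.5000) → pose (3.4464, -7.2739, 1.3444)
step 3: θ'=1.8444 (R=-1.5000) → pose (3.4640, -8.0159, 1.8444)
step 4: θ'=3.3444 (R=-0.8333) → pose (4.4341, -8.6069, 3.3444)
step 5: θ'=5.8444 (R=0.5000) → pose (4.3224, -9.5493, 5.8444)
step 6: θ'=6.4694 (R=-0.8000) → pose (3.8344, -9.4874, 6.4694)

(3.8344, -9.4874, 6.4694)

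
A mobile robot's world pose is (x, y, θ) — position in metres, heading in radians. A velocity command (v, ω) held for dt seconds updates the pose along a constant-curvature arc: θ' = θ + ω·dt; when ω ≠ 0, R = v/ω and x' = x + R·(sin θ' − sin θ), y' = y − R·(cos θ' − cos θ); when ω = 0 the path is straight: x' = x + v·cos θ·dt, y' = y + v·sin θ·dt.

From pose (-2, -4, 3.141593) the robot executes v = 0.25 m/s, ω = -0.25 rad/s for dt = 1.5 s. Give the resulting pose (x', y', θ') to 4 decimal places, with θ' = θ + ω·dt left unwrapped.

(-2.3663, -3.9305, 2.7666)

θ' = 3.1416 + -0.25·1.5 = 2.7666
R = v/ω = 0.25/-0.25 = -1.0000
x' = -2 + -1.0000·(sin 2.7666 − sin 3.1416) = -2.3663
y' = -4 − -1.0000·(cos 2.7666 − cos 3.1416) = -3.9305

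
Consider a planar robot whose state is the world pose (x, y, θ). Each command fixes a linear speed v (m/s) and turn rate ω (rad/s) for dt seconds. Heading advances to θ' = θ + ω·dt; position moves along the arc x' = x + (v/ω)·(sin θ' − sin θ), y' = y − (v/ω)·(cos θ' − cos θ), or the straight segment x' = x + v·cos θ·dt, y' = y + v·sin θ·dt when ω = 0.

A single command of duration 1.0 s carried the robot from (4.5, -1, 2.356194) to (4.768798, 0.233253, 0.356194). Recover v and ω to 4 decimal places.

v = 1.5000, ω = -2.0000

Δθ = 0.356194 − 2.356194 = -2.000000
ω = Δθ/dt = -2.000000/1.0 = -2.0000
R = −Δy/(cos θ' − cos θ) = -0.7500
v = R·ω = -0.7500·-2.0000 = 1.5000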